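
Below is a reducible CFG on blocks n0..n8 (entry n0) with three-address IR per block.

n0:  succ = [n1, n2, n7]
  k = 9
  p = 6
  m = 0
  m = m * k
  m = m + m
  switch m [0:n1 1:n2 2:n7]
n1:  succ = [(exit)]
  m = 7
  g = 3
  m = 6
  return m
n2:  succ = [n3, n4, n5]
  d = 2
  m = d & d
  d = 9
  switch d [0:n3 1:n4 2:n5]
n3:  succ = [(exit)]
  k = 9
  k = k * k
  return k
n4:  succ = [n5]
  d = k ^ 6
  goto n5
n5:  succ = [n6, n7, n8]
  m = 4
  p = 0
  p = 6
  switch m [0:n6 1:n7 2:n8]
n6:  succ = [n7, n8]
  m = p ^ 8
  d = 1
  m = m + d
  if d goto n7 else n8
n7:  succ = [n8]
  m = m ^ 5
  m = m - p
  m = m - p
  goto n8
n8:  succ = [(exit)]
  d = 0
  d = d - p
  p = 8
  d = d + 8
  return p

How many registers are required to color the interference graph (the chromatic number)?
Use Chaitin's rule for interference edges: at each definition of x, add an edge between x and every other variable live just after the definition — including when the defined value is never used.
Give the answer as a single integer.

Block summaries:
  n0: def={k,m,p} ue=∅
  n1: def={g,m} ue=∅
  n2: def={d,m} ue=∅
  n3: def={k} ue=∅
  n4: def={d} ue={k}
  n5: def={m,p} ue=∅
  n6: def={d,m} ue={p}
  n7: def={m} ue={m,p}
  n8: def={d,p} ue={p}

Liveness:
  n0 li=∅ lo={k,m,p}
  n1 li=∅ lo=∅
  n2 li={k} lo={k}
  n3 li=∅ lo=∅
  n4 li={k} lo=∅
  n5 li=∅ lo={m,p}
  n6 li={p} lo={m,p}
  n7 li={m,p} lo={p}
  n8 li={p} lo=∅

Conflict graph:
  d↔{k,m,p}
  g↔∅
  k↔{d,m,p}
  m↔{d,k,p}
  p↔{d,k,m}

Registers:
  lower bound: {d,k,m,p} mutually conflict ⇒ χ ≥ 4
  assign d→r0 g→r0 k→r1 m→r2 p→r3 — no edge inside a register ⇒ χ ≤ 4
  χ = 4

Answer: 4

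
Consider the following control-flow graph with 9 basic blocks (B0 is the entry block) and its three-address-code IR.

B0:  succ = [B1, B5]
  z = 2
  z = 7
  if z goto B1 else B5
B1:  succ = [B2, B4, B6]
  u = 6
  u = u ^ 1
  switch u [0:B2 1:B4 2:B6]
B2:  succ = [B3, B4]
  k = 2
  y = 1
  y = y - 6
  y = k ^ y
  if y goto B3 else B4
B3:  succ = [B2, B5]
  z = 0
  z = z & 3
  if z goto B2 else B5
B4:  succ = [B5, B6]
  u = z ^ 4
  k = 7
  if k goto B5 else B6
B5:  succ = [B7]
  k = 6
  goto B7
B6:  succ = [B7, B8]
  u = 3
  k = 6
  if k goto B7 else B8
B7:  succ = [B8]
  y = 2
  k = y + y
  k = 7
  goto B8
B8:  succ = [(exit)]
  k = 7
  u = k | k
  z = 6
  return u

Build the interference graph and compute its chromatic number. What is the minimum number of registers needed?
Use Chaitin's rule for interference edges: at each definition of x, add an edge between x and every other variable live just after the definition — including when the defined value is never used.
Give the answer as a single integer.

Answer: 3

Derivation:
def/use:
  B0: {z} / ∅
  B1: {u} / ∅
  B2: {k,y} / ∅
  B3: {z} / ∅
  B4: {k,u} / {z}
  B5: {k} / ∅
  B6: {k,u} / ∅
  B7: {k,y} / ∅
  B8: {k,u,z} / ∅

Liveness:
  B0: in=∅ out={z}
  B1: in={z} out={z}
  B2: in={z} out={z}
  B3: in=∅ out={z}
  B4: in={z} out=∅
  B5: in=∅ out=∅
  B6: in=∅ out=∅
  B7: in=∅ out=∅
  B8: in=∅ out=∅

Interfere edges:
  k — {y,z}
  u — {z}
  y — {k,z}
  z — {k,u,y}

Chromatic number:
  {k,y,z} pairwise interfere (3-clique) ⇒ χ ≥ 3
  assign k→R1 u→R1 y→R2 z→R0 — no edge inside a register ⇒ χ ≤ 3
  χ = 3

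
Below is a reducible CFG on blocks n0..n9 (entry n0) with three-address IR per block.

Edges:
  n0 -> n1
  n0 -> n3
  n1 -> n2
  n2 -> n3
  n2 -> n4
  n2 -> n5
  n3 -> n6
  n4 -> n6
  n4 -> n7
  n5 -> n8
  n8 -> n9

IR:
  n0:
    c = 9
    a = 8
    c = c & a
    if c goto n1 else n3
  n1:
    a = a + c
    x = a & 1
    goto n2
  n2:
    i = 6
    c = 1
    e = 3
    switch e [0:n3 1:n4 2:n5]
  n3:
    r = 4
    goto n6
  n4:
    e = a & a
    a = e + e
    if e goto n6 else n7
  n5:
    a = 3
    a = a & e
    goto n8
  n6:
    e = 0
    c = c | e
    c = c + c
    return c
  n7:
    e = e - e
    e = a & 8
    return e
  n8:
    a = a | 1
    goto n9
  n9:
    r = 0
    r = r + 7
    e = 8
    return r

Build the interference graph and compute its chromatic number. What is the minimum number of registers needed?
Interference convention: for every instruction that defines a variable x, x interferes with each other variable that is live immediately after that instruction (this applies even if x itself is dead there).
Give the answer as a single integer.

Per-block:
  n0: {a,c} / ∅
  n1: {a,x} / {a,c}
  n2: {c,e,i} / ∅
  n3: {r} / ∅
  n4: {a,e} / {a}
  n5: {a} / {e}
  n6: {c,e} / {c}
  n7: {e} / {a,e}
  n8: {a} / {a}
  n9: {e,r} / ∅

Live sets:
  live n0: ∅→{a,c}
  live n1: {a,c}→{a}
  live n2: {a}→{a,c,e}
  live n3: {c}→{c}
  live n4: {a,c}→{a,c,e}
  live n5: {e}→{a}
  live n6: {c}→∅
  live n7: {a,e}→∅
  live n8: {a}→∅
  live n9: ∅→∅

Interference:
  a: {c,e,i,x}
  c: {a,e,r}
  e: {a,c,r}
  i: {a}
  r: {c,e}
  x: {a}

Chromatic number:
  lower bound: {a,c,e} mutually conflict ⇒ χ ≥ 3
  assign a→c0 c→c1 e→c2 i→c1 r→c0 x→c1 — no edge inside a register ⇒ χ ≤ 3
  χ = 3

Answer: 3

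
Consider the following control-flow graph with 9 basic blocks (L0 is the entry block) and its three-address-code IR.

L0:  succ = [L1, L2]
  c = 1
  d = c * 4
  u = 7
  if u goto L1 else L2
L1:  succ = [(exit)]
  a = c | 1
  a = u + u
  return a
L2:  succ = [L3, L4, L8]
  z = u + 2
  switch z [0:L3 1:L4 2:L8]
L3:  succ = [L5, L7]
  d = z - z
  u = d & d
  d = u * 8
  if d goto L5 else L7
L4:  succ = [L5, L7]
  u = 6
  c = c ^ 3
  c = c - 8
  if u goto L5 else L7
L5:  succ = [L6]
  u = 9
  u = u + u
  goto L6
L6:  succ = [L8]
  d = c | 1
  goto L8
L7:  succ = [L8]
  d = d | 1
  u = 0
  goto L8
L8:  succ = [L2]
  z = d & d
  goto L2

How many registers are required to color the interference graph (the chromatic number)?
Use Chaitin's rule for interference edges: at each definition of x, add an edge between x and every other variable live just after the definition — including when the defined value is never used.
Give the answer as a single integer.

Block summaries:
  L0 def {c,d,u} use ∅
  L1 def {a} use {c,u}
  L2 def {z} use {u}
  L3 def {d,u} use {z}
  L4 def {c,u} use {c}
  L5 def {u} use ∅
  L6 def {d} use {c}
  L7 def {d,u} use {d}
  L8 def {z} use {d}

Live sets:
  L0 li=∅ lo={c,d,u}
  L1 li={c,u} lo=∅
  L2 li={c,d,u} lo={c,d,u,z}
  L3 li={c,z} lo={c,d}
  L4 li={c,d} lo={c,d}
  L5 li={c} lo={c,u}
  L6 li={c,u} lo={c,d,u}
  L7 li={c,d} lo={c,d,u}
  L8 li={c,d,u} lo={c,d,u}

Conflict graph:
  a↔{u}
  c↔{d,u,z}
  d↔{c,u,z}
  u↔{a,c,d,z}
  z↔{c,d,u}

Registers:
  lower bound: {c,d,u,z} mutually conflict ⇒ χ ≥ 4
  assign a→c1 c→c1 d→c2 u→c0 z→c3 — no edge inside a register ⇒ χ ≤ 4
  χ = 4

Answer: 4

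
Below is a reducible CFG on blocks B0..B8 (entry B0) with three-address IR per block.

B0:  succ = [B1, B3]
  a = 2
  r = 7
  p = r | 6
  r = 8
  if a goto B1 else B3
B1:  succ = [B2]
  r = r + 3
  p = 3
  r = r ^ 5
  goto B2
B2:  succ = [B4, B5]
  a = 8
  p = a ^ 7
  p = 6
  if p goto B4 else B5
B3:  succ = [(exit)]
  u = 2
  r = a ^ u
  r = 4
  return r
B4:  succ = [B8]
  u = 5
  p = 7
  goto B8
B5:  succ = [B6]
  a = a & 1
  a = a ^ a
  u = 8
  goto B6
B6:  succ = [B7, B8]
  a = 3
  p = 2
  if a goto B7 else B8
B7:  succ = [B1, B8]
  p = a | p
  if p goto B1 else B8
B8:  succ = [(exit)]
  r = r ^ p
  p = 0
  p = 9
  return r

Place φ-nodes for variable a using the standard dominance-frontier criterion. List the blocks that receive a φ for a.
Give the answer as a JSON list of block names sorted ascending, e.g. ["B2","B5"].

Answer: ["B1", "B8"]

Analysis:
idom tree: B1←B0 B2←B1 B3←B0 B4←B2 B5←B2 B6←B5 B7←B6 B8←B2
Dom∩ at merges:
  B1: preds {B0,B7}: {B0} ∩ {B0,B1,B2,B5,B6,B7} = {B0}; idom=B0
  B8: preds {B4,B6,B7}: {B0,B1,B2,B4} ∩ {B0,B1,B2,B5,B6} ∩ {B0,B1,B2,B5,B6,B7} = {B0,B1,B2}; idom=B2

DF walk-up:
  join B1 pred B0: · stop@B0
  join B1 pred B7: B7→B6→B5→B2→B1 stop@B0
  join B8 pred B4: B4 stop@B2
  join B8 pred B6: B6→B5 stop@B2
  join B8 pred B7: B7→B6→B5 stop@B2
  DF(B0)=∅
  DF(B1)={B1}
  DF(B2)={B1}
  DF(B3)=∅
  DF(B4)={B8}
  DF(B5)={B1,B8}
  DF(B6)={B1,B8}
  DF(B7)={B1,B8}
  DF(B8)=∅

φ for a: defs {B0,B2,B5,B6}
  DF⁺ = {B1,B8}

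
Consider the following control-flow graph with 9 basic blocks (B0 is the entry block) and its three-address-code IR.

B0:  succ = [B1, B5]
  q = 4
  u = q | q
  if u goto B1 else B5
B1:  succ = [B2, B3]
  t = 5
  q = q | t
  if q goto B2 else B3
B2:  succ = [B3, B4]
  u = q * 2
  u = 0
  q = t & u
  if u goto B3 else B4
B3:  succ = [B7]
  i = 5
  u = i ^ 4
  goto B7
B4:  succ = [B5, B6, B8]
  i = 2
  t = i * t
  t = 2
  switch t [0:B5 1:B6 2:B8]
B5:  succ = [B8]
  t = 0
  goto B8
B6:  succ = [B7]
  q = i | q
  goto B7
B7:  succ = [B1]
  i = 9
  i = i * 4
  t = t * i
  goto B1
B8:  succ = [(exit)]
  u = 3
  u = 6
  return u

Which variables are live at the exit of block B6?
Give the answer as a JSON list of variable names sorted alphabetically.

Per-block:
  B0: def={q,u} ue=∅
  B1: def={q,t} ue={q}
  B2: def={q,u} ue={q,t}
  B3: def={i,u} ue=∅
  B4: def={i,t} ue={t}
  B5: def={t} ue=∅
  B6: def={q} ue={i,q}
  B7: def={i,t} ue={t}
  B8: def={u} ue=∅

Backward fixpoint:
  B0 li=∅ lo={q}
  B1 li={q} lo={q,t}
  B2 li={q,t} lo={q,t}
  B3 li={q,t} lo={q,t}
  B4 li={q,t} lo={i,q,t}
  B5 li=∅ lo=∅
  B6 li={i,q,t} lo={q,t}
  B7 li={q,t} lo={q}
  B8 li=∅ lo=∅

live-out(B6) = ["q", "t"]

Answer: ["q", "t"]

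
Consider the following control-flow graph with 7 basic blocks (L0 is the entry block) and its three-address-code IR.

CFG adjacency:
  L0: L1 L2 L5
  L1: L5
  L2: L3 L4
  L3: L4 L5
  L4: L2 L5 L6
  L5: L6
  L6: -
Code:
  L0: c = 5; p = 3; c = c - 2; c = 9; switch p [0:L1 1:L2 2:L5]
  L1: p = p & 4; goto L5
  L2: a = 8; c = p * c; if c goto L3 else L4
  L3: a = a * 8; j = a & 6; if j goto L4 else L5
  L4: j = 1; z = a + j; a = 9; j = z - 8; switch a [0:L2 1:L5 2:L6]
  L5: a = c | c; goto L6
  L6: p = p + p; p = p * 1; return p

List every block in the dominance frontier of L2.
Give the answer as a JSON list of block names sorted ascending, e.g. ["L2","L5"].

idom tree: L1←L0 L2←L0 L3←L2 L4←L2 L5←L0 L6←L0
Dom at joins:
  L2: preds {L0,L4}: {L0} ∩ {L0,L2,L4} = {L0}; idom=L0
  L4: preds {L2,L3}: {L0,L2} ∩ {L0,L2,L3} = {L0,L2}; idom=L2
  L5: preds {L0,L1,L3,L4}: {L0} ∩ {L0,L1} ∩ {L0,L2,L3} ∩ {L0,L2,L4} = {L0}; idom=L0
  L6: preds {L4,L5}: {L0,L2,L4} ∩ {L0,L5} = {L0}; idom=L0

DF derivation:
  join L2 pred L0: · stop@L0
  join L2 pred L4: L4→L2 stop@L0
  join L4 pred L2: · stop@L2
  join L4 pred L3: L3 stop@L2
  join L5 pred L0: · stop@L0
  join L5 pred L1: L1 stop@L0
  join L5 pred L3: L3→L2 stop@L0
  join L5 pred L4: L4→L2 stop@L0
  join L6 pred L4: L4→L2 stop@L0
  join L6 pred L5: L5 stop@L0
  DF(L0)=∅
  DF(L1)={L5}
  DF(L2)={L2,L5,L6}
  DF(L3)={L4,L5}
  DF(L4)={L2,L5,L6}
  DF(L5)={L6}
  DF(L6)=∅

DF(L2) = ["L2", "L5", "L6"]

Answer: ["L2", "L5", "L6"]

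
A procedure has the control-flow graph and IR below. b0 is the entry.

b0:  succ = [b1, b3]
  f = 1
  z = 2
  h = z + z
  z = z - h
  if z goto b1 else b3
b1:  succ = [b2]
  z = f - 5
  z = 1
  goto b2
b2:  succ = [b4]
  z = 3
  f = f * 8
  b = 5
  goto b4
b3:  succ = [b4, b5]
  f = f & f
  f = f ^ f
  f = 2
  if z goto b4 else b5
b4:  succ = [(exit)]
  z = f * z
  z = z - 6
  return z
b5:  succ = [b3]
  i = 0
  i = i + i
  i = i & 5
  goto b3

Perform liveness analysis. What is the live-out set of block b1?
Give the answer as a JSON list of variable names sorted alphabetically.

Answer: ["f"]

Working:
def/use:
  b0 def {f,h,z} use ∅
  b1 def {z} use {f}
  b2 def {b,f,z} use {f}
  b3 def {f} use {f,z}
  b4 def {z} use {f,z}
  b5 def {i} use ∅

Backward fixpoint:
  b0 li=∅ lo={f,z}
  b1 li={f} lo={f}
  b2 li={f} lo={f,z}
  b3 li={f,z} lo={f,z}
  b4 li={f,z} lo=∅
  b5 li={f,z} lo={f,z}

live-out(b1) = ["f"]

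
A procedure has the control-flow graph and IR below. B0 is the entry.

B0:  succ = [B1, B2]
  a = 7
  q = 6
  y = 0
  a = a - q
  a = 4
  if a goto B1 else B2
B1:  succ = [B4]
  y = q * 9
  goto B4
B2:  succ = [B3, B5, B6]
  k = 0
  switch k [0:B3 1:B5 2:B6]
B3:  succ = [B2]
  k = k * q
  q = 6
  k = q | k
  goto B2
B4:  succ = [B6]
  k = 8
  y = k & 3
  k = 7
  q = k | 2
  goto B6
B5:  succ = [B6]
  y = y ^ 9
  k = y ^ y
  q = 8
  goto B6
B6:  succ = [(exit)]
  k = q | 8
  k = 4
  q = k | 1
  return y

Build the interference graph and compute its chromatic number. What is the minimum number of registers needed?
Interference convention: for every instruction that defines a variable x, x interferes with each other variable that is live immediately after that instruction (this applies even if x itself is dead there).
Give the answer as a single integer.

Answer: 3

Analysis:
Block summaries:
  B0: {a,q,y} / ∅
  B1: {y} / {q}
  B2: {k} / ∅
  B3: {k,q} / {k,q}
  B4: {k,q,y} / ∅
  B5: {k,q,y} / {y}
  B6: {k,q} / {q,y}

Live sets:
  B0 li=∅ lo={q,y}
  B1 li={q} lo=∅
  B2 li={q,y} lo={k,q,y}
  B3 li={k,q,y} lo={q,y}
  B4 li=∅ lo={q,y}
  B5 li={y} lo={q,y}
  B6 li={q,y} lo=∅

Conflict graph:
  a↔{q,y}
  k↔{q,y}
  q↔{a,k,y}
  y↔{a,k,q}

Chromatic number:
  {a,q,y} pairwise interfere (3-clique) ⇒ χ ≥ 3
  3-colouring: c0={q}  c1={y}  c2={a,k}
  χ = 3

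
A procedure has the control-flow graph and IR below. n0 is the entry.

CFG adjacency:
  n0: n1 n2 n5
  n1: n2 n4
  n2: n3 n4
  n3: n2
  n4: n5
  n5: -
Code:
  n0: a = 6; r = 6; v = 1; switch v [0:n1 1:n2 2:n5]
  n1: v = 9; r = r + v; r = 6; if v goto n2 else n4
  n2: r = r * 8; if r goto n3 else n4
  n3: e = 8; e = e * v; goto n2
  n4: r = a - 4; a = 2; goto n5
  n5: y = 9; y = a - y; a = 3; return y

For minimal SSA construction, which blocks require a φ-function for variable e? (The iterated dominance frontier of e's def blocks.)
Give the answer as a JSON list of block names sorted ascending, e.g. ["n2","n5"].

Answer: ["n2", "n4", "n5"]

Analysis:
idom tree: n1←n0 n2←n0 n3←n2 n4←n0 n5←n0
Dom at joins:
  n2: preds {n0,n1,n3}: {n0} ∩ {n0,n1} ∩ {n0,n2,n3} = {n0}; idom=n0
  n4: preds {n1,n2}: {n0,n1} ∩ {n0,n2} = {n0}; idom=n0
  n5: preds {n0,n4}: {n0} ∩ {n0,n4} = {n0}; idom=n0

DF walk-up:
  join n2 pred n0: · stop@n0
  join n2 pred n1: n1 stop@n0
  join n2 pred n3: n3→n2 stop@n0
  join n4 pred n1: n1 stop@n0
  join n4 pred n2: n2 stop@n0
  join n5 pred n0: · stop@n0
  join n5 pred n4: n4 stop@n0
  n0 → ∅
  n1 → {n2,n4}
  n2 → {n2,n4}
  n3 → {n2}
  n4 → {n5}
  n5 → ∅

φ for e: defs {n3}
  DF⁺ = {n2,n4,n5}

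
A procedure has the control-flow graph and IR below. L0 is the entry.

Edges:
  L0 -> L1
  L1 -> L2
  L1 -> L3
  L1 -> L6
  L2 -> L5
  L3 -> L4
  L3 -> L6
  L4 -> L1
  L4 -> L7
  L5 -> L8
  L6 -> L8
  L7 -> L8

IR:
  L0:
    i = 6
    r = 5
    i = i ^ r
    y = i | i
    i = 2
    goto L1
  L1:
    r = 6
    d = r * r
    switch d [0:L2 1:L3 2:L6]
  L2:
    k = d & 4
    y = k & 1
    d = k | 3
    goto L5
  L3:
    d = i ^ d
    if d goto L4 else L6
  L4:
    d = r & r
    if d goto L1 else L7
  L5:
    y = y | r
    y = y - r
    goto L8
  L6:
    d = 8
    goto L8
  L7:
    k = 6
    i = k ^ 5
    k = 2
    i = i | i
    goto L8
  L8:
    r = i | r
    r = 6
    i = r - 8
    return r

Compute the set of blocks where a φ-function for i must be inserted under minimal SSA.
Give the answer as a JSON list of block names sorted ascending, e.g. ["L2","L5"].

idom tree: L1←L0 L2←L1 L3←L1 L4←L3 L5←L2 L6←L1 L7←L4 L8←L1
Join-block Dom:
  L1: preds {L0,L4}: {L0} ∩ {L0,L1,L3,L4} = {L0}; idom=L0
  L6: preds {L1,L3}: {L0,L1} ∩ {L0,L1,L3} = {L0,L1}; idom=L1
  L8: preds {L5,L6,L7}: {L0,L1,L2,L5} ∩ {L0,L1,L6} ∩ {L0,L1,L3,L4,L7} = {L0,L1}; idom=L1

DF walk-up:
  join L1 pred L0: · stop@L0
  join L1 pred L4: L4→L3→L1 stop@L0
  join L6 pred L1: · stop@L1
  join L6 pred L3: L3 stop@L1
  join L8 pred L5: L5→L2 stop@L1
  join L8 pred L6: L6 stop@L1
  join L8 pred L7: L7→L4→L3 stop@L1
  DF(L0)=∅
  DF(L1)={L1}
  DF(L2)={L8}
  DF(L3)={L1,L6,L8}
  DF(L4)={L1,L8}
  DF(L5)={L8}
  DF(L6)={L8}
  DF(L7)={L8}
  DF(L8)=∅

φ for i: defs {L0,L7,L8}
  DF⁺ = {L8}

Answer: ["L8"]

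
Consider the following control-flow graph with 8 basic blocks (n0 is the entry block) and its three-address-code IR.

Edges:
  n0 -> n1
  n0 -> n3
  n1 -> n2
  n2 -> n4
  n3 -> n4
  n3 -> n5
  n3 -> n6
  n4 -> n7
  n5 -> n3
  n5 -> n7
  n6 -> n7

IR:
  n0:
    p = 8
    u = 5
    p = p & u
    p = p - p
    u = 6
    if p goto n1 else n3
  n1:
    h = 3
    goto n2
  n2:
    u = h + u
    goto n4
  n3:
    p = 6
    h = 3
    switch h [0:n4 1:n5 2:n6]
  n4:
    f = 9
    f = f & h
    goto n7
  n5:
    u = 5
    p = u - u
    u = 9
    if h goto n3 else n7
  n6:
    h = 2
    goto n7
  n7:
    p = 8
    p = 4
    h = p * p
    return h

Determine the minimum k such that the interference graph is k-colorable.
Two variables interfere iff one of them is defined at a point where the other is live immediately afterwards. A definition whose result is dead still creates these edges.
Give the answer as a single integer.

Block summaries:
  n0: def={p,u} ue=∅
  n1: def={h} ue=∅
  n2: def={u} ue={h,u}
  n3: def={h,p} ue=∅
  n4: def={f} ue={h}
  n5: def={p,u} ue={h}
  n6: def={h} ue=∅
  n7: def={h,p} ue=∅

Live sets:
  live n0: ∅→{u}
  live n1: {u}→{h,u}
  live n2: {h,u}→{h}
  live n3: ∅→{h}
  live n4: {h}→∅
  live n5: {h}→∅
  live n6: ∅→∅
  live n7: ∅→∅

Interfere edges:
  f — {h}
  h — {f,p,u}
  p — {h,u}
  u — {h,p}

Chromatic number:
  clique {h,p,u} ⇒ need ≥ 3
  3-colouring: c0={h}  c1={f,p}  c2={u}
  χ = 3

Answer: 3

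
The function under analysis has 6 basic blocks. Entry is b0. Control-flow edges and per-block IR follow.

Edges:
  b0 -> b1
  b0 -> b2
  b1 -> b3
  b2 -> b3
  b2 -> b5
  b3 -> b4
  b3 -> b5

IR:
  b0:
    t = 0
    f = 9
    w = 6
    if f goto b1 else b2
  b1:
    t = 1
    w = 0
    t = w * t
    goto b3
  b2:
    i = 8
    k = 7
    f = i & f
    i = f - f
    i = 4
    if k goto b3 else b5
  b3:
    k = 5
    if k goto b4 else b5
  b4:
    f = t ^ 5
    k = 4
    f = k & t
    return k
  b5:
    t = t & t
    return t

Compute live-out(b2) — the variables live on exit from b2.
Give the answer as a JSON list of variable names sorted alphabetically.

Answer: ["t"]

Analysis:
Block summaries:
  b0: def={f,t,w} ue=∅
  b1: def={t,w} ue=∅
  b2: def={f,i,k} ue={f}
  b3: def={k} ue=∅
  b4: def={f,k} ue={t}
  b5: def={t} ue={t}

Liveness:
  live b0: ∅→{f,t}
  live b1: ∅→{t}
  live b2: {f,t}→{t}
  live b3: {t}→{t}
  live b4: {t}→∅
  live b5: {t}→∅

live-out(b2) = ["t"]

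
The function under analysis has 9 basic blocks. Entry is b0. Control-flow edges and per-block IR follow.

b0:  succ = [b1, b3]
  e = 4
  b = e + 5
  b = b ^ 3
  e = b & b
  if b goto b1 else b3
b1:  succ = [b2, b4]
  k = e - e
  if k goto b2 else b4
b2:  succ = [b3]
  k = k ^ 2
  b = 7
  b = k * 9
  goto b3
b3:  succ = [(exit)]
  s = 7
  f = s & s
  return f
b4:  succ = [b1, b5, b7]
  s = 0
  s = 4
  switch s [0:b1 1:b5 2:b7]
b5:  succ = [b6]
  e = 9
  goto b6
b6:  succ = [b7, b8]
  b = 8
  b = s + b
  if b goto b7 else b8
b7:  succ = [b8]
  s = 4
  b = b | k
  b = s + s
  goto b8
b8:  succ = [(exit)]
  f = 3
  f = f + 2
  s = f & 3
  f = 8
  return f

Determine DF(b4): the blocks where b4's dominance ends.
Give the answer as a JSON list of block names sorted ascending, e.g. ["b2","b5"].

Answer: ["b1"]

Analysis:
idom tree: b1←b0 b2←b1 b3←b0 b4←b1 b5←b4 b6←b5 b7←b4 b8←b4
Join-block Dom:
  b1: preds {b0,b4}: {b0} ∩ {b0,b1,b4} = {b0}; idom=b0
  b3: preds {b0,b2}: {b0} ∩ {b0,b1,b2} = {b0}; idom=b0
  b7: preds {b4,b6}: {b0,b1,b4} ∩ {b0,b1,b4,b5,b6} = {b0,b1,b4}; idom=b4
  b8: preds {b6,b7}: {b0,b1,b4,b5,b6} ∩ {b0,b1,b4,b7} = {b0,b1,b4}; idom=b4

Frontier:
  b1←b0: walk · to b0
  b1←b4: walk b4→b1 to b0
  b3←b0: walk · to b0
  b3←b2: walk b2→b1 to b0
  b7←b4: walk · to b4
  b7←b6: walk b6→b5 to b4
  b8←b6: walk b6→b5 to b4
  b8←b7: walk b7 to b4
  b0: DF=∅
  b1: DF={b1,b3}
  b2: DF={b3}
  b3: DF=∅
  b4: DF={b1}
  b5: DF={b7,b8}
  b6: DF={b7,b8}
  b7: DF={b8}
  b8: DF=∅

DF(b4) = ["b1"]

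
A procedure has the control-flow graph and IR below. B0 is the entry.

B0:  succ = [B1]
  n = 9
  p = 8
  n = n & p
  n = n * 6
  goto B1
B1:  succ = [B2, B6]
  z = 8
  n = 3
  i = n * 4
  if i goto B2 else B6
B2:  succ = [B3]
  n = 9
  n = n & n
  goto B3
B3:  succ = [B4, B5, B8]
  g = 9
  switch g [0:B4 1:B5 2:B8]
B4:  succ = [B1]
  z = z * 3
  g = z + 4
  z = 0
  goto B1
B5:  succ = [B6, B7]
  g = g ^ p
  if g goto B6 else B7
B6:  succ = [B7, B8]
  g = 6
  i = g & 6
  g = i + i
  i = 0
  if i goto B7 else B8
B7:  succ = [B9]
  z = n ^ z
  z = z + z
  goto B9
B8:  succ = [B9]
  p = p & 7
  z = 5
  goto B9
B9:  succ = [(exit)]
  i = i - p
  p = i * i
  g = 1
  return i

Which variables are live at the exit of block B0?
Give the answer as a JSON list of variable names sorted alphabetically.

Per-block:
  B0: def={n,p} ue=∅
  B1: def={i,n,z} ue=∅
  B2: def={n} ue=∅
  B3: def={g} ue=∅
  B4: def={g,z} ue={z}
  B5: def={g} ue={g,p}
  B6: def={g,i} ue=∅
  B7: def={z} ue={n,z}
  B8: def={p,z} ue={p}
  B9: def={g,i,p} ue={i,p}

Live sets:
  live B0: ∅→{p}
  live B1: {p}→{i,n,p,z}
  live B2: {i,p,z}→{i,n,p,z}
  live B3: {i,n,p,z}→{g,i,n,p,z}
  live B4: {p,z}→{p}
  live B5: {g,i,n,p,z}→{i,n,p,z}
  live B6: {n,p,z}→{i,n,p,z}
  live B7: {i,n,p,z}→{i,p}
  live B8: {i,p}→{i,p}
  live B9: {i,p}→∅

live-out(B0) = ["p"]

Answer: ["p"]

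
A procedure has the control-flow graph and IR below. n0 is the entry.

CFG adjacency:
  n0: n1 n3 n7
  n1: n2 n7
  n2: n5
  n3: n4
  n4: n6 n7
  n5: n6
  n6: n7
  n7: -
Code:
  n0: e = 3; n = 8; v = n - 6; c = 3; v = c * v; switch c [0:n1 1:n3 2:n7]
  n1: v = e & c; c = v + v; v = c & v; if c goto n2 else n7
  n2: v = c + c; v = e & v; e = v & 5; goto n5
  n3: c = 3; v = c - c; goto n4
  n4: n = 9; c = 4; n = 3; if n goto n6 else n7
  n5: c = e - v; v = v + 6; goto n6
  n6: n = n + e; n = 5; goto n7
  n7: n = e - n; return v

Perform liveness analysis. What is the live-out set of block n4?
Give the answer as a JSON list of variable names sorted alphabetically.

Answer: ["e", "n", "v"]

Analysis:
def/use:
  n0: def={c,e,n,v} ue=∅
  n1: def={c,v} ue={c,e}
  n2: def={e,v} ue={c,e}
  n3: def={c,v} ue=∅
  n4: def={c,n} ue=∅
  n5: def={c,v} ue={e,v}
  n6: def={n} ue={e,n}
  n7: def={n} ue={e,n,v}

Backward fixpoint:
  n0: in=∅ out={c,e,n,v}
  n1: in={c,e,n} out={c,e,n,v}
  n2: in={c,e,n} out={e,n,v}
  n3: in={e} out={e,v}
  n4: in={e,v} out={e,n,v}
  n5: in={e,n,v} out={e,n,v}
  n6: in={e,n,v} out={e,n,v}
  n7: in={e,n,v} out=∅

live-out(n4) = ["e", "n", "v"]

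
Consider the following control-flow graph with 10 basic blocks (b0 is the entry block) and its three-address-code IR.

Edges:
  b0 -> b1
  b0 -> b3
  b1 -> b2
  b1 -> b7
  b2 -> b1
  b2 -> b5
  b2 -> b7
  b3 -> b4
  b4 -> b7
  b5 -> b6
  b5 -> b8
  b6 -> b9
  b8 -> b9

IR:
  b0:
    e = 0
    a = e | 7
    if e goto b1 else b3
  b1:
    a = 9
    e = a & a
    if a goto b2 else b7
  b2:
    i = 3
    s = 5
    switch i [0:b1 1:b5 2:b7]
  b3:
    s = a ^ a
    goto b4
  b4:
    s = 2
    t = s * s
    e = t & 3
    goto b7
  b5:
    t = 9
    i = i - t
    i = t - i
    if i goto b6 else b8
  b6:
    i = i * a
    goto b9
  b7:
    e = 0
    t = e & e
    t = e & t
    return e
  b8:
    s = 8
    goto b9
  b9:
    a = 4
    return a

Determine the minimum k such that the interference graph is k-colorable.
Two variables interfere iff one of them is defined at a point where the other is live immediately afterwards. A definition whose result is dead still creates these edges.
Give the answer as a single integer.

Answer: 3

Derivation:
def/use:
  b0 def {a,e} use ∅
  b1 def {a,e} use ∅
  b2 def {i,s} use ∅
  b3 def {s} use {a}
  b4 def {e,s,t} use ∅
  b5 def {i,t} use {i}
  b6 def {i} use {a,i}
  b7 def {e,t} use ∅
  b8 def {s} use ∅
  b9 def {a} use ∅

Live sets:
  live b0: ∅→{a}
  live b1: ∅→{a}
  live b2: {a}→{a,i}
  live b3: {a}→∅
  live b4: ∅→∅
  live b5: {a,i}→{a,i}
  live b6: {a,i}→∅
  live b7: ∅→∅
  live b8: ∅→∅
  live b9: ∅→∅

Conflict graph:
  a↔{e,i,s,t}
  e↔{a,t}
  i↔{a,s,t}
  s↔{a,i}
  t↔{a,e,i}

Chromatic number:
  lower bound: {a,e,t} mutually conflict ⇒ χ ≥ 3
  3-colouring: c0={a}  c1={e,i}  c2={s,t}
  χ = 3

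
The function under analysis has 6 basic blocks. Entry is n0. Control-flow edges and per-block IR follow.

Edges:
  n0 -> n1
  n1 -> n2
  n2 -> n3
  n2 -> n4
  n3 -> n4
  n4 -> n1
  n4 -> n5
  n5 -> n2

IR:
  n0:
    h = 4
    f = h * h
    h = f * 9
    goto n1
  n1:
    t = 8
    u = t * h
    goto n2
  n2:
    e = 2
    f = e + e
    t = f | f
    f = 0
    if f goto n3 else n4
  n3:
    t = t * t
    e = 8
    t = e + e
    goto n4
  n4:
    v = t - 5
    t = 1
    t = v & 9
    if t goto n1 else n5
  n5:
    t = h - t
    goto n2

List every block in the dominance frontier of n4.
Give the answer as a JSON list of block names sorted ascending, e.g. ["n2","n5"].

idom tree: n1←n0 n2←n1 n3←n2 n4←n2 n5←n4
Join-block Dom:
  n1: preds {n0,n4}: {n0} ∩ {n0,n1,n2,n4} = {n0}; idom=n0
  n2: preds {n1,n5}: {n0,n1} ∩ {n0,n1,n2,n4,n5} = {n0,n1}; idom=n1
  n4: preds {n2,n3}: {n0,n1,n2} ∩ {n0,n1,n2,n3} = {n0,n1,n2}; idom=n2

DF walk-up:
  n1←n0: walk · to n0
  n1←n4: walk n4→n2→n1 to n0
  n2←n1: walk · to n1
  n2←n5: walk n5→n4→n2 to n1
  n4←n2: walk · to n2
  n4←n3: walk n3 to n2
  n0 → ∅
  n1 → {n1}
  n2 → {n1,n2}
  n3 → {n4}
  n4 → {n1,n2}
  n5 → {n2}

DF(n4) = ["n1", "n2"]

Answer: ["n1", "n2"]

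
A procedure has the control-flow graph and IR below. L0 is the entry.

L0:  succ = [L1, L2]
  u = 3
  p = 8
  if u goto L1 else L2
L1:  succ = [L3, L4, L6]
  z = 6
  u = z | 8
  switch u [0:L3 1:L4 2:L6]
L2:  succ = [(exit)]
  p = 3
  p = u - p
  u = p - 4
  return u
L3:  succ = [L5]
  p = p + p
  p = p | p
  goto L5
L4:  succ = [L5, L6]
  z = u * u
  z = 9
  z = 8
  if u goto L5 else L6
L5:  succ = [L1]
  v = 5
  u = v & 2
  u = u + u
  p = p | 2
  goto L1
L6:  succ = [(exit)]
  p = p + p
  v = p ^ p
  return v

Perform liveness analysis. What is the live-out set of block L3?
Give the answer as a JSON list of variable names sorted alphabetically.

Block summaries:
  L0 def {p,u} use ∅
  L1 def {u,z} use ∅
  L2 def {p,u} use {u}
  L3 def {p} use {p}
  L4 def {z} use {u}
  L5 def {p,u,v} use {p}
  L6 def {p,v} use {p}

Live sets:
  L0: in=∅ out={p,u}
  L1: in={p} out={p,u}
  L2: in={u} out=∅
  L3: in={p} out={p}
  L4: in={p,u} out={p}
  L5: in={p} out={p}
  L6: in={p} out=∅

live-out(L3) = ["p"]

Answer: ["p"]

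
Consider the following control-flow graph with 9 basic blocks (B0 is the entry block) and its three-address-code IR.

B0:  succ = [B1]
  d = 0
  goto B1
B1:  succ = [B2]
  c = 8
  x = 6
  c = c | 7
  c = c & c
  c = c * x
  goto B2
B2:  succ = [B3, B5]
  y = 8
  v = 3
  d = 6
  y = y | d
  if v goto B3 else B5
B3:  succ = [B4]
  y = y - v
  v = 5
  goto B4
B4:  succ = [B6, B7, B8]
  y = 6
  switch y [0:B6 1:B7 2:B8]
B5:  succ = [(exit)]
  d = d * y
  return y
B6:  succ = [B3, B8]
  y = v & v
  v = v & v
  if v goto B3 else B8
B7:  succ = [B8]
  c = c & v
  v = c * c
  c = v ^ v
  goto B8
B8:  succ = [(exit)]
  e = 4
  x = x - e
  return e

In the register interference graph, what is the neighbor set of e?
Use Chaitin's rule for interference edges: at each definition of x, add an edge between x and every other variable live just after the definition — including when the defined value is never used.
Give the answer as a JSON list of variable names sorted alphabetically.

Answer: ["x"]

Derivation:
Per-block:
  B0 def {d} use ∅
  B1 def {c,x} use ∅
  B2 def {d,v,y} use ∅
  B3 def {v,y} use {v,y}
  B4 def {y} use ∅
  B5 def {d} use {d,y}
  B6 def {v,y} use {v}
  B7 def {c,v} use {c,v}
  B8 def {e,x} use {x}

Liveness:
  live B0: ∅→∅
  live B1: ∅→{c,x}
  live B2: {c,x}→{c,d,v,x,y}
  live B3: {c,v,x,y}→{c,v,x}
  live B4: {c,v,x}→{c,v,x}
  live B5: {d,y}→∅
  live B6: {c,v,x}→{c,v,x,y}
  live B7: {c,v,x}→{x}
  live B8: {x}→∅

Interference:
  c: {d,v,x,y}
  d: {c,v,x,y}
  e: {x}
  v: {c,d,x,y}
  x: {c,d,e,v,y}
  y: {c,d,v,x}

N(e) = ["x"]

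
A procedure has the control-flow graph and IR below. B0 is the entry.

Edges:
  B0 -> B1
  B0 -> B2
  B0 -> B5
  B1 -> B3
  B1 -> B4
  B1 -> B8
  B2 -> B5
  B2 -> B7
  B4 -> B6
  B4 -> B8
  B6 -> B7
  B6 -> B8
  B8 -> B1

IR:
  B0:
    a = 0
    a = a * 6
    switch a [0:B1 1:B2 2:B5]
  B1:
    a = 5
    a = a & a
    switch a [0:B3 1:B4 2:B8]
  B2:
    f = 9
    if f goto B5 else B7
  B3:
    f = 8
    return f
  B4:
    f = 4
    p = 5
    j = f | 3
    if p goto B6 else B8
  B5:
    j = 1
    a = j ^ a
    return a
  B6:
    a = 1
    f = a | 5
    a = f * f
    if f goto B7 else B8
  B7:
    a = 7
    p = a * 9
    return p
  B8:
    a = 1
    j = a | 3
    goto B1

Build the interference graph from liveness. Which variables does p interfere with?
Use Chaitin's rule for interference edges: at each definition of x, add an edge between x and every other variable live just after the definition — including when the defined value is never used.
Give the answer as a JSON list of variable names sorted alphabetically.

Answer: ["f", "j"]

Analysis:
def/use:
  B0: def={a} ue=∅
  B1: def={a} ue=∅
  B2: def={f} ue=∅
  B3: def={f} ue=∅
  B4: def={f,j,p} ue=∅
  B5: def={a,j} ue={a}
  B6: def={a,f} ue=∅
  B7: def={a,p} ue=∅
  B8: def={a,j} ue=∅

Live sets:
  B0: in=∅ out={a}
  B1: in=∅ out=∅
  B2: in={a} out={a}
  B3: in=∅ out=∅
  B4: in=∅ out=∅
  B5: in={a} out=∅
  B6: in=∅ out=∅
  B7: in=∅ out=∅
  B8: in=∅ out=∅

Interference:
  a↔{f,j}
  f↔{a,p}
  j↔{a,p}
  p↔{f,j}

N(p) = ["f", "j"]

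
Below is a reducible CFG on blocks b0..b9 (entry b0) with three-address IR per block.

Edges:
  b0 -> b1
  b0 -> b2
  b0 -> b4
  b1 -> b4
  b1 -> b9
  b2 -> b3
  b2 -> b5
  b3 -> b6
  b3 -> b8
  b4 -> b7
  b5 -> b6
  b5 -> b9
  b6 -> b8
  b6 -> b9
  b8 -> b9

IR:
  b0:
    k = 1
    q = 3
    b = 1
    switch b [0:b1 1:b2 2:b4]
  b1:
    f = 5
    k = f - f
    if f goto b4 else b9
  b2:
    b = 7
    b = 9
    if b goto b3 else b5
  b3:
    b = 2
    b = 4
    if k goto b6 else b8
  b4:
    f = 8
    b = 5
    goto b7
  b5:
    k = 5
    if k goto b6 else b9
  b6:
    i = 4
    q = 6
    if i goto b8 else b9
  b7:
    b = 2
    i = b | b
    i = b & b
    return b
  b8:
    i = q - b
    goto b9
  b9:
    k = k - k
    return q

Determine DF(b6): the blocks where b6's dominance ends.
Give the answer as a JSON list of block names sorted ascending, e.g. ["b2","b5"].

Answer: ["b8", "b9"]

Analysis:
idom tree: b1←b0 b2←b0 b3←b2 b4←b0 b5←b2 b6←b2 b7←b4 b8←b2 b9←b0
Dom∩ at merges:
  b4: preds {b0,b1}: {b0} ∩ {b0,b1} = {b0}; idom=b0
  b6: preds {b3,b5}: {b0,b2,b3} ∩ {b0,b2,b5} = {b0,b2}; idom=b2
  b8: preds {b3,b6}: {b0,b2,b3} ∩ {b0,b2,b6} = {b0,b2}; idom=b2
  b9: preds {b1,b5,b6,b8}: {b0,b1} ∩ {b0,b2,b5} ∩ {b0,b2,b6} ∩ {b0,b2,b8} = {b0}; idom=b0

Frontier:
  join b4 pred b0: · stop@b0
  join b4 pred b1: b1 stop@b0
  join b6 pred b3: b3 stop@b2
  join b6 pred b5: b5 stop@b2
  join b8 pred b3: b3 stop@b2
  join b8 pred b6: b6 stop@b2
  join b9 pred b1: b1 stop@b0
  join b9 pred b5: b5→b2 stop@b0
  join b9 pred b6: b6→b2 stop@b0
  join b9 pred b8: b8→b2 stop@b0
  DF(b0)=∅
  DF(b1)={b4,b9}
  DF(b2)={b9}
  DF(b3)={b6,b8}
  DF(b4)=∅
  DF(b5)={b6,b9}
  DF(b6)={b8,b9}
  DF(b7)=∅
  DF(b8)={b9}
  DF(b9)=∅

DF(b6) = ["b8", "b9"]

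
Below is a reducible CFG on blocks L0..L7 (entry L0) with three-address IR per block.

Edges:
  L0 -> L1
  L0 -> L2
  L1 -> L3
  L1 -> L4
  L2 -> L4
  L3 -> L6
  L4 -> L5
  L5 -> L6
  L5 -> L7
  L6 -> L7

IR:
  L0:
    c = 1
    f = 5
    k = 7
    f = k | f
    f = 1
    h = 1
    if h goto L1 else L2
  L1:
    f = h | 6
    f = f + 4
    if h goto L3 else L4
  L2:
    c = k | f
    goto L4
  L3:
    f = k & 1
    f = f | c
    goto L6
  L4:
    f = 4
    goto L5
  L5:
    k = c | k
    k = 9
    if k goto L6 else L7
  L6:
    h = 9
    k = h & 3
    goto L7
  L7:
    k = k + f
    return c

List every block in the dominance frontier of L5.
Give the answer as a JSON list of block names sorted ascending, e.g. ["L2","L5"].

idom tree: L1←L0 L2←L0 L3←L1 L4←L0 L5←L4 L6←L0 L7←L0
Dom∩ at merges:
  L4: preds {L1,L2}: {L0,L1} ∩ {L0,L2} = {L0}; idom=L0
  L6: preds {L3,L5}: {L0,L1,L3} ∩ {L0,L4,L5} = {L0}; idom=L0
  L7: preds {L5,L6}: {L0,L4,L5} ∩ {L0,L6} = {L0}; idom=L0

DF derivation:
  L4←L1: walk L1 to L0
  L4←L2: walk L2 to L0
  L6←L3: walk L3→L1 to L0
  L6←L5: walk L5→L4 to L0
  L7←L5: walk L5→L4 to L0
  L7←L6: walk L6 to L0
  L0 → ∅
  L1 → {L4,L6}
  L2 → {L4}
  L3 → {L6}
  L4 → {L6,L7}
  L5 → {L6,L7}
  L6 → {L7}
  L7 → ∅

DF(L5) = ["L6", "L7"]

Answer: ["L6", "L7"]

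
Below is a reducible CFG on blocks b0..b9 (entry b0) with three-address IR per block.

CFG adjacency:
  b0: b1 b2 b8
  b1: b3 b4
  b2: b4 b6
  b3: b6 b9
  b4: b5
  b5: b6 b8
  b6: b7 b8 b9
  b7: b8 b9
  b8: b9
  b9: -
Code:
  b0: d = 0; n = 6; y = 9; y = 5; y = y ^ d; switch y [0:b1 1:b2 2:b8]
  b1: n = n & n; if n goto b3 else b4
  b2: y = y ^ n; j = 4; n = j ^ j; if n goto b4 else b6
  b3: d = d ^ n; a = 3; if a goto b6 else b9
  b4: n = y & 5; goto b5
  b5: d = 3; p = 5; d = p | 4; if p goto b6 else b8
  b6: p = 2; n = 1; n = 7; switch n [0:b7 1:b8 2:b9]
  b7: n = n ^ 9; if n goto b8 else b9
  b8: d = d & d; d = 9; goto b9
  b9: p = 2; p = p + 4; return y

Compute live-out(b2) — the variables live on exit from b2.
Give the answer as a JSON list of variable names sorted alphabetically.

Answer: ["d", "y"]

Working:
Per-block:
  b0: def={d,n,y} ue=∅
  b1: def={n} ue={n}
  b2: def={j,n,y} ue={n,y}
  b3: def={a,d} ue={d,n}
  b4: def={n} ue={y}
  b5: def={d,p} ue=∅
  b6: def={n,p} ue=∅
  b7: def={n} ue={n}
  b8: def={d} ue={d}
  b9: def={p} ue={y}

Live sets:
  b0: in=∅ out={d,n,y}
  b1: in={d,n,y} out={d,n,y}
  b2: in={d,n,y} out={d,y}
  b3: in={d,n,y} out={d,y}
  b4: in={y} out={y}
  b5: in={y} out={d,y}
  b6: in={d,y} out={d,n,y}
  b7: in={d,n,y} out={d,y}
  b8: in={d,y} out={y}
  b9: in={y} out=∅

live-out(b2) = ["d", "y"]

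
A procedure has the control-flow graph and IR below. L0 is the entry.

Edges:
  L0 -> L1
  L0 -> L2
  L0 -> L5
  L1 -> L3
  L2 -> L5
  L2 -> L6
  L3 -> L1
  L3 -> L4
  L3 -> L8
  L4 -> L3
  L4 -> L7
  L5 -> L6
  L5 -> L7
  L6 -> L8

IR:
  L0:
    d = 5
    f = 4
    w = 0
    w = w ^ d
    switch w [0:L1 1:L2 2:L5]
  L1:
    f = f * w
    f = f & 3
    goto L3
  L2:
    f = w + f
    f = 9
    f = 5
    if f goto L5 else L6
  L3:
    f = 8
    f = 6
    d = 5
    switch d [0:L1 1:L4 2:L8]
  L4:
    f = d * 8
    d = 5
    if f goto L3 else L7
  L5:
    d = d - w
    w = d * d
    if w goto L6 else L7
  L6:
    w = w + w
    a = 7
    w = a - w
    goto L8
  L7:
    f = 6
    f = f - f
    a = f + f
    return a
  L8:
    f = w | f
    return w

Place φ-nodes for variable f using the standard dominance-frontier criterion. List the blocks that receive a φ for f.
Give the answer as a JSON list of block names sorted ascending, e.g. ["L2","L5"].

Answer: ["L1", "L3", "L5", "L6", "L7", "L8"]

Analysis:
idom tree: L1←L0 L2←L0 L3←L1 L4←L3 L5←L0 L6←L0 L7←L0 L8←L0
Dom∩ at merges:
  L1: preds {L0,L3}: {L0} ∩ {L0,L1,L3} = {L0}; idom=L0
  L3: preds {L1,L4}: {L0,L1} ∩ {L0,L1,L3,L4} = {L0,L1}; idom=L1
  L5: preds {L0,L2}: {L0} ∩ {L0,L2} = {L0}; idom=L0
  L6: preds {L2,L5}: {L0,L2} ∩ {L0,L5} = {L0}; idom=L0
  L7: preds {L4,L5}: {L0,L1,L3,L4} ∩ {L0,L5} = {L0}; idom=L0
  L8: preds {L3,L6}: {L0,L1,L3} ∩ {L0,L6} = {L0}; idom=L0

DF derivation:
  L1←L0: walk · to L0
  L1←L3: walk L3→L1 to L0
  L3←L1: walk · to L1
  L3←L4: walk L4→L3 to L1
  L5←L0: walk · to L0
  L5←L2: walk L2 to L0
  L6←L2: walk L2 to L0
  L6←L5: walk L5 to L0
  L7←L4: walk L4→L3→L1 to L0
  L7←L5: walk L5 to L0
  L8←L3: walk L3→L1 to L0
  L8←L6: walk L6 to L0
  DF(L0)=∅
  DF(L1)={L1,L7,L8}
  DF(L2)={L5,L6}
  DF(L3)={L1,L3,L7,L8}
  DF(L4)={L3,L7}
  DF(L5)={L6,L7}
  DF(L6)={L8}
  DF(L7)=∅
  DF(L8)=∅

φ for f: defs {L0,L1,L2,L3,L4,L7,L8}
  DF⁺ = {L1,L3,L5,L6,L7,L8}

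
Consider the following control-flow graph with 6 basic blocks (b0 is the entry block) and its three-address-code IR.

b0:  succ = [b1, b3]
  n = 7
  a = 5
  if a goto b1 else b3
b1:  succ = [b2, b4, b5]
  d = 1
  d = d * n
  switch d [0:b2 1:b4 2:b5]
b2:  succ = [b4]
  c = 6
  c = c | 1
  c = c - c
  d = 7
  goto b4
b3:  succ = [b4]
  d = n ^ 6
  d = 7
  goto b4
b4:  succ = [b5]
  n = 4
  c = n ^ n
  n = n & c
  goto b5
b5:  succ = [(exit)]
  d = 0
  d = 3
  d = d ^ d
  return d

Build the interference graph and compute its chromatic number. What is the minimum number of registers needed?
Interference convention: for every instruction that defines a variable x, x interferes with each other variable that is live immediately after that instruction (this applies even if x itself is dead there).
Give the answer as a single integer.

def/use:
  b0 def {a,n} use ∅
  b1 def {d} use {n}
  b2 def {c,d} use ∅
  b3 def {d} use {n}
  b4 def {c,n} use ∅
  b5 def {d} use ∅

Backward fixpoint:
  b0 li=∅ lo={n}
  b1 li={n} lo=∅
  b2 li=∅ lo=∅
  b3 li={n} lo=∅
  b4 li=∅ lo=∅
  b5 li=∅ lo=∅

Conflict graph:
  a — {n}
  c — {n}
  d — {n}
  n — {a,c,d}

Chromatic number:
  clique {a,n} ⇒ need ≥ 2
  2-colouring: r0={n}  r1={a,c,d}
  χ = 2

Answer: 2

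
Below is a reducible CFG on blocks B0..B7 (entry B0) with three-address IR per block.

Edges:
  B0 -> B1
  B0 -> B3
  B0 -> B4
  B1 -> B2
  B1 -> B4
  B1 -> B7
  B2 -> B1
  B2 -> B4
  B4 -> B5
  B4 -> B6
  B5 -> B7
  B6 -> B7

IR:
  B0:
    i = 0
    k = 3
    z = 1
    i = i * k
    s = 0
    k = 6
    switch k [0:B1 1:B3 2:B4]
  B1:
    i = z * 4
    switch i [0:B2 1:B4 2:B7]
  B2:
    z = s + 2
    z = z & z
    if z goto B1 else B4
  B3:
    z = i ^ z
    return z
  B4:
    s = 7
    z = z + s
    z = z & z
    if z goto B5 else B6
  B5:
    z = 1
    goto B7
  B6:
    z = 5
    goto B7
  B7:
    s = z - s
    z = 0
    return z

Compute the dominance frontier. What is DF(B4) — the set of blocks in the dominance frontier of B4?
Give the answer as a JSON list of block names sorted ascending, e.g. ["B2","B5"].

Answer: ["B7"]

Derivation:
idom tree: B1←B0 B2←B1 B3←B0 B4←B0 B5←B4 B6←B4 B7←B0
Dom at joins:
  B1: preds {B0,B2}: {B0} ∩ {B0,B1,B2} = {B0}; idom=B0
  B4: preds {B0,B1,B2}: {B0} ∩ {B0,B1} ∩ {B0,B1,B2} = {B0}; idom=B0
  B7: preds {B1,B5,B6}: {B0,B1} ∩ {B0,B4,B5} ∩ {B0,B4,B6} = {B0}; idom=B0

DF derivation:
  B1←B0: walk · to B0
  B1←B2: walk B2→B1 to B0
  B4←B0: walk · to B0
  B4←B1: walk B1 to B0
  B4←B2: walk B2→B1 to B0
  B7←B1: walk B1 to B0
  B7←B5: walk B5→B4 to B0
  B7←B6: walk B6→B4 to B0
  DF(B0)=∅
  DF(B1)={B1,B4,B7}
  DF(B2)={B1,B4}
  DF(B3)=∅
  DF(B4)={B7}
  DF(B5)={B7}
  DF(B6)={B7}
  DF(B7)=∅

DF(B4) = ["B7"]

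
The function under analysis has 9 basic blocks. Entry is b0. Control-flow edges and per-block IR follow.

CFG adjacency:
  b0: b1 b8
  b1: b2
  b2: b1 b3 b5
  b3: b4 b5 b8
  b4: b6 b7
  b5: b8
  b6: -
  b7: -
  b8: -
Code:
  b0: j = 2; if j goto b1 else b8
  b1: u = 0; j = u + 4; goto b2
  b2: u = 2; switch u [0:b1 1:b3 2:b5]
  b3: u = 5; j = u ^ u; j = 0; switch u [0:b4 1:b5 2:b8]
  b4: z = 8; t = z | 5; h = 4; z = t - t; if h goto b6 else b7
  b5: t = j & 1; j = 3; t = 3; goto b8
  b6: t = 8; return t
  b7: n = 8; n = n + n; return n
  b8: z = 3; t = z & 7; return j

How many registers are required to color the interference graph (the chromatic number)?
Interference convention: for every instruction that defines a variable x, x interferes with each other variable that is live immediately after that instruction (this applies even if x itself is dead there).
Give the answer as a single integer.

Answer: 2

Derivation:
Per-block:
  b0: def={j} ue=∅
  b1: def={j,u} ue=∅
  b2: def={u} ue=∅
  b3: def={j,u} ue=∅
  b4: def={h,t,z} ue=∅
  b5: def={j,t} ue={j}
  b6: def={t} ue=∅
  b7: def={n} ue=∅
  b8: def={t,z} ue={j}

Live sets:
  b0: in=∅ out={j}
  b1: in=∅ out={j}
  b2: in={j} out={j}
  b3: in=∅ out={j}
  b4: in=∅ out=∅
  b5: in={j} out={j}
  b6: in=∅ out=∅
  b7: in=∅ out=∅
  b8: in={j} out=∅

Conflict graph:
  h: {t,z}
  j: {t,u,z}
  n: ∅
  t: {h,j}
  u: {j}
  z: {h,j}

Chromatic number:
  clique {h,t} ⇒ need ≥ 2
  assign h→c0 j→c0 n→c0 t→c1 u→c1 z→c1 — no edge inside a register ⇒ χ ≤ 2
  χ = 2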